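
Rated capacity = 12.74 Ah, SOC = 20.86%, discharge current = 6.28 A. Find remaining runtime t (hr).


Step 1: remaining = SOC/100 * C_total = 20.86/100 * 12.74 = 2.6576 Ah
Step 2: t = remaining / I = 2.6576 / 6.28 = 0.4232 hr

0.4232 hr


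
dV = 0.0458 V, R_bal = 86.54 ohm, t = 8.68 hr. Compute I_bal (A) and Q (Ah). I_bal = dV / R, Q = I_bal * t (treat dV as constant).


I_bal = dV / R = 0.0458 / 86.54 = 5.2924e-04 A
Q = I_bal * t = 5.2924e-04 * 8.68 = 0.004594 Ah

I=5.2924e-04 A, Q=0.004594 Ah


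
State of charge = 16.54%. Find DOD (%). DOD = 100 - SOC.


DOD = 100 - SOC = 100 - 16.54 = 83.46%

83.46%


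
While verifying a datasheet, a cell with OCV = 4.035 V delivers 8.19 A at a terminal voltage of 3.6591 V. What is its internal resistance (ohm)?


R = (OCV - V) / I = (4.035 - 3.6591) / 8.19 = 0.04590 ohm

0.04590 ohm


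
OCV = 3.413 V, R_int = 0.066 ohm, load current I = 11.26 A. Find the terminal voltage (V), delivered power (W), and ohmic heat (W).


Step 1: V_terminal = OCV - I*R = 3.413 - 11.26 * 0.066 = 2.6698 V
Step 2: P_out = V_terminal * I = 2.6698 * 11.26 = 30.06 W
Step 3: Q = I^2 * R = 11.26^2 * 0.066 = 8.368 W

V=2.6698 V, P=30.06 W, Q=8.368 W


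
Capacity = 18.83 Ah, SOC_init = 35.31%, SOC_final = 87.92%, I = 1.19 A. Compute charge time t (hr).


delta_Ah = 18.83 * (87.92 - 35.31) / 100 = 9.9065 Ah
t = delta_Ah / I = 9.9065 / 1.19 = 8.325 hr

8.325 hr


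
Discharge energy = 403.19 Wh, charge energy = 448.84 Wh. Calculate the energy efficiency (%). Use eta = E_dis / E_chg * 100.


Round-trip efficiency = 403.19/448.84 * 100% = 89.83%

89.83%


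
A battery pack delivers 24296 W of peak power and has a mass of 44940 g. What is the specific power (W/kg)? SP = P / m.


Convert: m = 44940 g = 44.94 kg
SP = P / m = 24296 / 44.94 = 540.6 W/kg

540.6 W/kg


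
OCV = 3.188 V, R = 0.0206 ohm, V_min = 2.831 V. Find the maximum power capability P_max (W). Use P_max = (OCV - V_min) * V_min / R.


dV = OCV - V_min = 0.357 V (so I_max = dV / R)
P_max = dV * V_min / R = 0.357 * 2.831 / 0.0206 = 49.06 W

49.06 W


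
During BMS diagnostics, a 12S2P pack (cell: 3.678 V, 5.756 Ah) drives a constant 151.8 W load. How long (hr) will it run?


Step 1: E_pack = Ns * V_cell * Np * C_cell = 12 * 3.678 * 2 * 5.756 = 508.09 Wh
Step 2: t = E_pack / P = 508.09 / 151.8 = 3.347 hr

3.347 hr


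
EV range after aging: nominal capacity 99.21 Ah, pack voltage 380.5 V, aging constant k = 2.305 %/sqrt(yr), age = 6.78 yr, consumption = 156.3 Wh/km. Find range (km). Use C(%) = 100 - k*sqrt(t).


Step 1: capacity retention = 100 - 2.305 * sqrt(6.78) = 100 - 2.305 * 2.6038 = 93.998%
Step 2: C_now = 99.21 * 93.998/100 = 93.255 Ah
Step 3: E_pack = V * C_now = 380.5 * 93.255 = 35484 Wh
Step 4: range = E_pack / consumption = 35484 / 156.3 = 227.0 km

227.0 km


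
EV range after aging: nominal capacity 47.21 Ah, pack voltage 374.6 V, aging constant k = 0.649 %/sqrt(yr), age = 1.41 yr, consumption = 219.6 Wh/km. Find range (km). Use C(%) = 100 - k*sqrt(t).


Step 1: capacity retention = 100 - 0.649 * sqrt(1.41) = 100 - 0.649 * 1.1874 = 99.229%
Step 2: C_now = 47.21 * 99.229/100 = 46.846 Ah
Step 3: E_pack = V * C_now = 374.6 * 46.846 = 17549 Wh
Step 4: range = E_pack / consumption = 17549 / 219.6 = 79.91 km

79.91 km


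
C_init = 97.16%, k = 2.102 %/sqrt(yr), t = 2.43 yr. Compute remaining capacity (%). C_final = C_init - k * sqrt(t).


sqrt(t) = sqrt(2.43) = 1.5588
C_final = 97.16 - 2.102 * 1.5588 = 93.88%

93.88%


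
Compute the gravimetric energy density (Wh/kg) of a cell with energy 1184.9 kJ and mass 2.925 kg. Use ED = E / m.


Convert: E = 1184.9 kJ = 329.14 Wh
ED = E / m = 329.14 / 2.925 = 112.5 Wh/kg

112.5 Wh/kg


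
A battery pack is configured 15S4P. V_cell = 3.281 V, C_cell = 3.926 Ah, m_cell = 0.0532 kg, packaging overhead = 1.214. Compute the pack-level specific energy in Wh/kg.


Step 1: V_pack = 15 * 3.281 = 49.215 V
Step 2: C_pack = 4 * 3.926 = 15.704 Ah
Step 3: E_pack = V_pack * C_pack = 49.215 * 15.704 = 772.87 Wh
Step 4: m_pack = 15 * 4 * 0.0532 * 1.214 = 3.8751 kg
Step 5: ED = E_pack / m_pack = 772.87 / 3.8751 = 199.4 Wh/kg

199.4 Wh/kg


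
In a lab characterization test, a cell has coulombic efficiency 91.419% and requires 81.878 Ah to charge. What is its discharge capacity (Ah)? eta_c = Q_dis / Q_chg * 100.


Q_dis = eta/100 * Q_chg = 91.419/100 * 81.878 = 74.85 Ah

74.85 Ah


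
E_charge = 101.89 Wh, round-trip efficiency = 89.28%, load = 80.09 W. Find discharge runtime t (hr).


Step 1: E_discharge = eta/100 * E_charge = 89.28/100 * 101.89 = 90.967 Wh
Step 2: t = E_discharge / P = 90.967 / 80.09 = 1.136 hr

1.136 hr


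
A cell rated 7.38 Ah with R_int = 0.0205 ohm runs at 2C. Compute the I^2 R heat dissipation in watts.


Step 1: I = C_rate * capacity = 2 * 7.38 = 14.76 A
Step 2: Q = I^2 * R = 14.76^2 * 0.0205 = 217.86 * 0.0205 = 4.466 W

4.466 W


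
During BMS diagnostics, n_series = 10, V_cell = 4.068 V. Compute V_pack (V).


With 10 cells in series at 4.068 V each, V_pack = 40.68 V

40.68 V


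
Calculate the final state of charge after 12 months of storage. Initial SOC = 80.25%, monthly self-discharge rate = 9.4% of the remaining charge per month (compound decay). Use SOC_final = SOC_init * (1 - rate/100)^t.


decay = (1 - 9.4/100)^12 = 0.30587
SOC_final = 80.25 * 0.30587 = 24.55%

24.55%


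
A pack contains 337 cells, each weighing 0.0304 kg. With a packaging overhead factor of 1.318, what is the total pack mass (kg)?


Cell mass sum = 337 * 0.0304 = 10.245 kg
With overhead 1.318: m_pack = 10.245 * 1.318 = 13.50 kg

13.50 kg


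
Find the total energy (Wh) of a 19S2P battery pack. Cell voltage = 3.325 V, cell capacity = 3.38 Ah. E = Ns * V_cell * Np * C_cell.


V_pack = 19 * 3.325 = 63.175 V
C_pack = 2 * 3.38 = 6.76 Ah
E = V_pack * C_pack = 63.175 * 6.76 = 427.1 Wh

427.1 Wh


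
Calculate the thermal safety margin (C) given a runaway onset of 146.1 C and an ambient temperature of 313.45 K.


Convert: T_ambient = 313.45 K = 40.3 C
margin = 146.1 - 40.3 = 105.8 C

105.8 C


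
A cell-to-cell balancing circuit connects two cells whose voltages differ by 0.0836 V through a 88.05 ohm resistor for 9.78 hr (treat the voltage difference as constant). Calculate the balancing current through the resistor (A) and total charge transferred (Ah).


I_bal = dV / R = 0.0836 / 88.05 = 9.4946e-04 A
Q = I_bal * t = 9.4946e-04 * 9.78 = 0.009286 Ah

I=9.4946e-04 A, Q=0.009286 Ah


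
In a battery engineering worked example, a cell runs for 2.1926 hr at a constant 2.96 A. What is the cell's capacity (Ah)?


C = I * t = 2.96 * 2.1926 = 6.490 Ah

6.490 Ah


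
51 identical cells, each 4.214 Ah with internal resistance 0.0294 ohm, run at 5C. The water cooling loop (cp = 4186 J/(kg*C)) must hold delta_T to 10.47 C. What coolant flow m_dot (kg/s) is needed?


Step 1: I = 5 * 4.214 = 21.07 A
Step 2: Q_cell = I^2 * R = 21.07^2 * 0.0294 = 13.052 W
Step 3: Q_total = 51 * 13.052 = 665.65 W
Step 4: m_dot = Q_total / (cp * dT) = 665.65 / (4186 * 10.47) = 0.01519 kg/s

0.01519 kg/s


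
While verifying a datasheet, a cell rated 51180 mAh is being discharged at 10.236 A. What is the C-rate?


Convert: capacity = 51180 mAh = 51.18 Ah
Rearranging: C_rate = 10.236 / 51.18 = 0.2C

0.2C


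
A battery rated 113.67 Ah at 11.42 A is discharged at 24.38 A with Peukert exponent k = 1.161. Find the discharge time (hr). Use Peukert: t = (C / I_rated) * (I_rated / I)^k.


t_rated = C / I_rated = 113.67 / 11.42 = 9.9536 hr
(I_rated/I)^k = (0.46842)^1.161 = 0.41458
t = t_rated * (I_rated/I)^k = 9.9536 * 0.41458 = 4.127 hr

4.127 hr


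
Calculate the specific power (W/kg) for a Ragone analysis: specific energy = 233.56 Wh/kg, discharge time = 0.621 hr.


Specific power = 233.56 Wh/kg / 0.621 hr = 376.1 W/kg

376.1 W/kg


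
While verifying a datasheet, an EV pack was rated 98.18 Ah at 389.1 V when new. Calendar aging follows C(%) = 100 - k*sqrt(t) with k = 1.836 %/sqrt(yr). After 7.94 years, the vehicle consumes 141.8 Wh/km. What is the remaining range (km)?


Step 1: capacity retention = 100 - 1.836 * sqrt(7.94) = 100 - 1.836 * 2.8178 = 94.827%
Step 2: C_now = 98.18 * 94.827/100 = 93.101 Ah
Step 3: E_pack = V * C_now = 389.1 * 93.101 = 36226 Wh
Step 4: range = E_pack / consumption = 36226 / 141.8 = 255.5 km

255.5 km


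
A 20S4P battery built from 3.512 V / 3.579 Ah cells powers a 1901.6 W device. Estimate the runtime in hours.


Step 1: E_pack = Ns * V_cell * Np * C_cell = 20 * 3.512 * 4 * 3.579 = 1005.6 Wh
Step 2: t = E_pack / P = 1005.6 / 1901.6 = 0.5288 hr

0.5288 hr


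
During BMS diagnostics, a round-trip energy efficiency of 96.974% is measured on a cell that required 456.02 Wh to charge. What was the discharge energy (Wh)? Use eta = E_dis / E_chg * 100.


E_dis = eta/100 * E_chg = 96.974/100 * 456.02 = 442.2 Wh

442.2 Wh


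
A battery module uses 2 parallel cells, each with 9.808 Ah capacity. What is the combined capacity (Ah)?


C_total = 2 * 9.808 = 19.616 Ah

19.616 Ah


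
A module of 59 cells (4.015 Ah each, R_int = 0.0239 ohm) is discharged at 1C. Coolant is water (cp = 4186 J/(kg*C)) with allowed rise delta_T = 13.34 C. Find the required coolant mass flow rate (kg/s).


Step 1: I = 1 * 4.015 = 4.015 A
Step 2: Q_cell = I^2 * R = 4.015^2 * 0.0239 = 0.38527 W
Step 3: Q_total = 59 * 0.38527 = 22.731 W
Step 4: m_dot = Q_total / (cp * dT) = 22.731 / (4186 * 13.34) = 4.071e-04 kg/s

4.071e-04 kg/s


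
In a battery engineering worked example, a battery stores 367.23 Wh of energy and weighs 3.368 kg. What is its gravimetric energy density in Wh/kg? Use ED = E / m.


ED = E / m = 367.23 / 3.368 = 109.0 Wh/kg

109.0 Wh/kg


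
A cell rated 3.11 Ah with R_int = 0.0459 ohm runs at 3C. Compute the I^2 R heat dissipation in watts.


Step 1: I = C_rate * capacity = 3 * 3.11 = 9.33 A
Step 2: Q = I^2 * R = 9.33^2 * 0.0459 = 87.049 * 0.0459 = 3.996 W

3.996 W


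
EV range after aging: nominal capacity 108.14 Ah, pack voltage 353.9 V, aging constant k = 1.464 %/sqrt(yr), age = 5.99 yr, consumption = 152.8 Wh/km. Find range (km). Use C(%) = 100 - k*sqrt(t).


Step 1: capacity retention = 100 - 1.464 * sqrt(5.99) = 100 - 1.464 * 2.4474 = 96.417%
Step 2: C_now = 108.14 * 96.417/100 = 104.27 Ah
Step 3: E_pack = V * C_now = 353.9 * 104.27 = 36901 Wh
Step 4: range = E_pack / consumption = 36901 / 152.8 = 241.5 km

241.5 km


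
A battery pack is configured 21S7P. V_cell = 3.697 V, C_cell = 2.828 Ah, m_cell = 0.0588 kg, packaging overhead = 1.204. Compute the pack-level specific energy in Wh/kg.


Step 1: V_pack = 21 * 3.697 = 77.637 V
Step 2: C_pack = 7 * 2.828 = 19.796 Ah
Step 3: E_pack = V_pack * C_pack = 77.637 * 19.796 = 1536.9 Wh
Step 4: m_pack = 21 * 7 * 0.0588 * 1.204 = 10.407 kg
Step 5: ED = E_pack / m_pack = 1536.9 / 10.407 = 147.7 Wh/kg

147.7 Wh/kg


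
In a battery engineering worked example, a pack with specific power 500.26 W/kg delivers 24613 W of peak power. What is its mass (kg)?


m = P / SP = 24613 / 500.26 = 49.20 kg

49.20 kg


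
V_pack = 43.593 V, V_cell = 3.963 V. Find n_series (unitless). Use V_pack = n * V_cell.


n = V_pack / V_cell = 43.593 / 3.963 = 11

11


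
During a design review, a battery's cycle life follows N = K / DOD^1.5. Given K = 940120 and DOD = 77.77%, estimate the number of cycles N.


Step 1: DOD^1.5 = 77.77^1.5 = 685.83
Step 2: N = 940120 / 685.83 = 1371 cycles

1371 cycles


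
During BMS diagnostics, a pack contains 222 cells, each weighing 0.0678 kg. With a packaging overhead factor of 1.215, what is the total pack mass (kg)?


Cell mass sum = 222 * 0.0678 = 15.052 kg
With overhead 1.215: m_pack = 15.052 * 1.215 = 18.29 kg

18.29 kg


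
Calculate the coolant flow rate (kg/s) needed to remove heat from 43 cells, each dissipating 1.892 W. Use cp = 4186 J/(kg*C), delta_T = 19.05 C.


Q_total = 43 * 1.892 = 81.356 W
m_dot = Q_total / (cp * dT) = 81.356 / (4186 * 19.05) = 0.001020 kg/s

0.001020 kg/s


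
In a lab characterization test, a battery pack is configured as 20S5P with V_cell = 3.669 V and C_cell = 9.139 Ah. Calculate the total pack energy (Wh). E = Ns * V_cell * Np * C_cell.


E = Ns * Vcell * Np * Ccell = 20 * 3.669 * 5 * 9.139 = 3353 Wh

3353 Wh


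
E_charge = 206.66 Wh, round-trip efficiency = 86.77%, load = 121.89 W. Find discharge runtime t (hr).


Step 1: E_discharge = eta/100 * E_charge = 86.77/100 * 206.66 = 179.32 Wh
Step 2: t = E_discharge / P = 179.32 / 121.89 = 1.471 hr

1.471 hr


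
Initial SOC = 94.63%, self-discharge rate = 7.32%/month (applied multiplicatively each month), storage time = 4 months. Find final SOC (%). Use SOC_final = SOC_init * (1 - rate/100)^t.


decay = (1 - 7.32/100)^4 = 0.73781
SOC_final = 94.63 * 0.73781 = 69.82%

69.82%


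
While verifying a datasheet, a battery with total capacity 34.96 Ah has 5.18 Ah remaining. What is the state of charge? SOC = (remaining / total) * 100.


SOC% = 5.18 / 34.96 * 100 = 14.82%

14.82%


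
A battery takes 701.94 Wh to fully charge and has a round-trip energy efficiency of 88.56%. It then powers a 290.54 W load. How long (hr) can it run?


Step 1: E_discharge = eta/100 * E_charge = 88.56/100 * 701.94 = 621.64 Wh
Step 2: t = E_discharge / P = 621.64 / 290.54 = 2.140 hr

2.140 hr


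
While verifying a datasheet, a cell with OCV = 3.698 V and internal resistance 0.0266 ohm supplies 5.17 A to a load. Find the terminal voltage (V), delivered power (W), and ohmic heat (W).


Step 1: V_terminal = OCV - I*R = 3.698 - 5.17 * 0.0266 = 3.5605 V
Step 2: P_out = V_terminal * I = 3.5605 * 5.17 = 18.41 W
Step 3: Q = I^2 * R = 5.17^2 * 0.0266 = 0.7110 W

V=3.5605 V, P=18.41 W, Q=0.7110 W


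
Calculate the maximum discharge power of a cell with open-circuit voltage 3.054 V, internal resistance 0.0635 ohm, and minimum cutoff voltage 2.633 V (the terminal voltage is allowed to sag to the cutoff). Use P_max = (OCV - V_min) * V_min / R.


P_max = (OCV - V_min) * V_min / R = (3.054 - 2.633) * 2.633 / 0.0635 = 0.421 * 2.633 / 0.0635 = 17.46 W

17.46 W


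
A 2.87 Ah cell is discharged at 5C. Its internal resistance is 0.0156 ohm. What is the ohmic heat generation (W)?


Step 1: I = C_rate * capacity = 5 * 2.87 = 14.35 A
Step 2: Q = I^2 * R = 14.35^2 * 0.0156 = 205.92 * 0.0156 = 3.212 W

3.212 W


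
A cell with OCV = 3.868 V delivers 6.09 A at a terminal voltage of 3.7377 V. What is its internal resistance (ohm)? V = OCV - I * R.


R = (OCV - V) / I = (3.868 - 3.7377) / 6.09 = 0.02140 ohm

0.02140 ohm


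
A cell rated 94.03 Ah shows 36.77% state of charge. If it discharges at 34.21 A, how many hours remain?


Step 1: remaining = SOC/100 * C_total = 36.77/100 * 94.03 = 34.575 Ah
Step 2: t = remaining / I = 34.575 / 34.21 = 1.011 hr

1.011 hr


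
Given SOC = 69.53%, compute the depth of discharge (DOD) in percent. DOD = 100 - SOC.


DOD = 100 - SOC = 100 - 69.53 = 30.47%

30.47%


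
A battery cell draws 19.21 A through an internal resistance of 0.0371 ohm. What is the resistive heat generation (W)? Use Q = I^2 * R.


I^2 = 369.02
Q = 369.02 * 0.0371 = 13.69 W

13.69 W


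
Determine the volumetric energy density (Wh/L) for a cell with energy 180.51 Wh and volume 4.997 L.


ED = E / V = 180.51 / 4.997 = 36.12 Wh/L

36.12 Wh/L


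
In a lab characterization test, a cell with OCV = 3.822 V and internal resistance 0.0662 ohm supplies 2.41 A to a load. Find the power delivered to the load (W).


Step 1: V_terminal = OCV - I*R = 3.822 - 2.41 * 0.0662 = 3.6625 V
Step 2: P_out = V_terminal * I = 3.6625 * 2.41 = 8.827 W

8.827 W


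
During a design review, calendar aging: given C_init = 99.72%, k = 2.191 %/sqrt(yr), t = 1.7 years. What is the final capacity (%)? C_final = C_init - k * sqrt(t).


Step 1: sqrt(1.7 yr) = 1.3038
Step 2: drop = 2.191 * 1.3038 = 2.8566
Step 3: C_final = 99.72 - 2.8566 = 96.86%

96.86%


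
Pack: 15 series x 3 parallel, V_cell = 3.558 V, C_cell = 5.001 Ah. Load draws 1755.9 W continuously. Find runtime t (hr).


Step 1: E_pack = Ns * V_cell * Np * C_cell = 15 * 3.558 * 3 * 5.001 = 800.71 Wh
Step 2: t = E_pack / P = 800.71 / 1755.9 = 0.4560 hr

0.4560 hr


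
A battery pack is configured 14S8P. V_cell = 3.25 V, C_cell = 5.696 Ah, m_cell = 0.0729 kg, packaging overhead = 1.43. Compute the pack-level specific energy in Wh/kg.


Step 1: V_pack = 14 * 3.25 = 45.5 V
Step 2: C_pack = 8 * 5.696 = 45.568 Ah
Step 3: E_pack = V_pack * C_pack = 45.5 * 45.568 = 2073.3 Wh
Step 4: m_pack = 14 * 8 * 0.0729 * 1.43 = 11.676 kg
Step 5: ED = E_pack / m_pack = 2073.3 / 11.676 = 177.6 Wh/kg

177.6 Wh/kg


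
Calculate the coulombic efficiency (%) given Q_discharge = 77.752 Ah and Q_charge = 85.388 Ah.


Coulombic efficiency = 77.752/85.388 * 100% = 91.06%

91.06%


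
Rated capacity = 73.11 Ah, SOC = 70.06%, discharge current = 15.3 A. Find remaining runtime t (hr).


Step 1: remaining = SOC/100 * C_total = 70.06/100 * 73.11 = 51.221 Ah
Step 2: t = remaining / I = 51.221 / 15.3 = 3.348 hr

3.348 hr


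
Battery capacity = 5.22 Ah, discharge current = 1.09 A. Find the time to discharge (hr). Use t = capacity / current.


t = capacity / current = 5.22 / 1.09 = 4.789 hr

4.789 hr


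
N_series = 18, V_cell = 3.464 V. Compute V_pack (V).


With 18 cells in series at 3.464 V each, V_pack = 62.352 V

62.352 V


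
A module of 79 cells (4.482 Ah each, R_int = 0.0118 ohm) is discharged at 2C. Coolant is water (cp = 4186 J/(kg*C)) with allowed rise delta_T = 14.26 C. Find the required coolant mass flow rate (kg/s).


Step 1: I = 2 * 4.482 = 8.964 A
Step 2: Q_cell = I^2 * R = 8.964^2 * 0.0118 = 0.94817 W
Step 3: Q_total = 79 * 0.94817 = 74.905 W
Step 4: m_dot = Q_total / (cp * dT) = 74.905 / (4186 * 14.26) = 0.001255 kg/s

0.001255 kg/s


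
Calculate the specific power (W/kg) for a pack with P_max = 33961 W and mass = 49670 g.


Convert: m = 49670 g = 49.67 kg
Specific power = 33961 W / 49.67 kg = 683.7 W/kg

683.7 W/kg


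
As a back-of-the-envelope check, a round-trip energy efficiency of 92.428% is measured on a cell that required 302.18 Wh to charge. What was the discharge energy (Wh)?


E_dis = eta/100 * E_chg = 92.428/100 * 302.18 = 279.3 Wh

279.3 Wh


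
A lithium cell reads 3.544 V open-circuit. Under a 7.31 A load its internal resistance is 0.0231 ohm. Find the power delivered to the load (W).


Step 1: V_terminal = OCV - I*R = 3.544 - 7.31 * 0.0231 = 3.3751 V
Step 2: P_out = V_terminal * I = 3.3751 * 7.31 = 24.67 W

24.67 W


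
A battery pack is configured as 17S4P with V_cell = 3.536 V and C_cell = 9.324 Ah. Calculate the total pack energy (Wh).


E = Ns * Vcell * Np * Ccell = 17 * 3.536 * 4 * 9.324 = 2242 Wh

2242 Wh


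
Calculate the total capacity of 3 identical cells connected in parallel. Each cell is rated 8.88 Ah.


Parallel capacities add: 3 * 8.88 Ah = 26.64 Ah

26.64 Ah


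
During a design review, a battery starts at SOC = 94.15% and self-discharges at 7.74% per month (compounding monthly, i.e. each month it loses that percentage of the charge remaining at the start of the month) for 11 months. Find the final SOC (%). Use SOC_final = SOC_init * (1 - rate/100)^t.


decay = (1 - 7.74/100)^11 = 0.41224
SOC_final = 94.15 * 0.41224 = 38.81%

38.81%


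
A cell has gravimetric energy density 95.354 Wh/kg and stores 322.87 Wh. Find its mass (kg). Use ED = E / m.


m = E / ED = 322.87 / 95.354 = 3.386 kg

3.386 kg


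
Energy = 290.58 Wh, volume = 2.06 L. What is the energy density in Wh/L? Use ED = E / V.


ED = E / V = 290.58 / 2.06 = 141.1 Wh/L

141.1 Wh/L


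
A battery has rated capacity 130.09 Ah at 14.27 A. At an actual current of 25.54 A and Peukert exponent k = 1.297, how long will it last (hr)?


t_rated = C / I_rated = 130.09 / 14.27 = 9.1163 hr
(I_rated/I)^k = (0.55873)^1.297 = 0.47003
t = t_rated * (I_rated/I)^k = 9.1163 * 0.47003 = 4.285 hr

4.285 hr


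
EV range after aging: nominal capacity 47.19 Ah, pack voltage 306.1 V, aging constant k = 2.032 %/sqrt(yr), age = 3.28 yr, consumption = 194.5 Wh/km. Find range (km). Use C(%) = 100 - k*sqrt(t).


Step 1: capacity retention = 100 - 2.032 * sqrt(3.28) = 100 - 2.032 * 1.8111 = 96.32%
Step 2: C_now = 47.19 * 96.32/100 = 45.453 Ah
Step 3: E_pack = V * C_now = 306.1 * 45.453 = 13913 Wh
Step 4: range = E_pack / consumption = 13913 / 194.5 = 71.53 km

71.53 km


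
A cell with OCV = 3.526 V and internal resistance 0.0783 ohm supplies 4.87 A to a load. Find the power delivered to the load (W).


Step 1: V_terminal = OCV - I*R = 3.526 - 4.87 * 0.0783 = 3.1447 V
Step 2: P_out = V_terminal * I = 3.1447 * 4.87 = 15.31 W

15.31 W


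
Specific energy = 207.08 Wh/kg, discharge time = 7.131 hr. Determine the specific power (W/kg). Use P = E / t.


P_specific = E / t = 207.08 / 7.131 = 29.04 W/kg

29.04 W/kg


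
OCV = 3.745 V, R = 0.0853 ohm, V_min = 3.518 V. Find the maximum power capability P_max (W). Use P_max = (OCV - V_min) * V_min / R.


P_max = (OCV - V_min) * V_min / R = (3.745 - 3.518) * 3.518 / 0.0853 = 0.227 * 3.518 / 0.0853 = 9.362 W

9.362 W


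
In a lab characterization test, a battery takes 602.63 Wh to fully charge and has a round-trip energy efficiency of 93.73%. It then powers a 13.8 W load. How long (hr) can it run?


Step 1: E_discharge = eta/100 * E_charge = 93.73/100 * 602.63 = 564.85 Wh
Step 2: t = E_discharge / P = 564.85 / 13.8 = 40.93 hr

40.93 hr


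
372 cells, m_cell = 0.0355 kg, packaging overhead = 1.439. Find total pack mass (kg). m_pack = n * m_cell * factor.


Cell mass sum = 372 * 0.0355 = 13.206 kg
With overhead 1.439: m_pack = 13.206 * 1.439 = 19.00 kg

19.00 kg


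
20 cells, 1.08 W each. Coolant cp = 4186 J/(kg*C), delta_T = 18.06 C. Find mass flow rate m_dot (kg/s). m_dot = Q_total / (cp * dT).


Step 1: Total heat Q = 20 * 1.08 W = 21.6 W
Step 2: denom = cp * dT = 4186 * 18.06 = 75599
Step 3: m_dot = 21.6 / 75599 = 2.857e-04 kg/s

2.857e-04 kg/s


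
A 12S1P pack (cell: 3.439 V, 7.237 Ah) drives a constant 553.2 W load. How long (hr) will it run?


Step 1: E_pack = Ns * V_cell * Np * C_cell = 12 * 3.439 * 1 * 7.237 = 298.66 Wh
Step 2: t = E_pack / P = 298.66 / 553.2 = 0.5399 hr

0.5399 hr


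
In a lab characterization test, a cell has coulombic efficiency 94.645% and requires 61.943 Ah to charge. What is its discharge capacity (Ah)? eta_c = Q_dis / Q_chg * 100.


Q_dis = eta/100 * Q_chg = 94.645/100 * 61.943 = 58.63 Ah

58.63 Ah


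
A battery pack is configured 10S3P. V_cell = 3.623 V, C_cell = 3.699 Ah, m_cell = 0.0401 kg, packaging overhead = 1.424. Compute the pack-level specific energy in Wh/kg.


Step 1: V_pack = 10 * 3.623 = 36.23 V
Step 2: C_pack = 3 * 3.699 = 11.097 Ah
Step 3: E_pack = V_pack * C_pack = 36.23 * 11.097 = 402.04 Wh
Step 4: m_pack = 10 * 3 * 0.0401 * 1.424 = 1.7131 kg
Step 5: ED = E_pack / m_pack = 402.04 / 1.7131 = 234.7 Wh/kg

234.7 Wh/kg


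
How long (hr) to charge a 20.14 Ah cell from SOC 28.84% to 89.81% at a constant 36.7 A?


delta_Ah = 20.14 * (89.81 - 28.84) / 100 = 12.279 Ah
t = delta_Ah / I = 12.279 / 36.7 = 0.3346 hr

0.3346 hr


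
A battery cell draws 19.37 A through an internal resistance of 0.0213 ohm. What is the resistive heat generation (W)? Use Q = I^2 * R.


I^2 = 375.2
Q = 375.2 * 0.0213 = 7.992 W

7.992 W


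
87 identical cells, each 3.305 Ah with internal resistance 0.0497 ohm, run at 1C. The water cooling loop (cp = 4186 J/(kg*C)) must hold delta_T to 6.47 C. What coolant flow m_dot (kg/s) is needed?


Step 1: I = 1 * 3.305 = 3.305 A
Step 2: Q_cell = I^2 * R = 3.305^2 * 0.0497 = 0.54287 W
Step 3: Q_total = 87 * 0.54287 = 47.23 W
Step 4: m_dot = Q_total / (cp * dT) = 47.23 / (4186 * 6.47) = 0.001744 kg/s

0.001744 kg/s


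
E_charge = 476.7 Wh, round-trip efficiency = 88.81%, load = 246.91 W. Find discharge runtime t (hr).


Step 1: E_discharge = eta/100 * E_charge = 88.81/100 * 476.7 = 423.36 Wh
Step 2: t = E_discharge / P = 423.36 / 246.91 = 1.715 hr

1.715 hr


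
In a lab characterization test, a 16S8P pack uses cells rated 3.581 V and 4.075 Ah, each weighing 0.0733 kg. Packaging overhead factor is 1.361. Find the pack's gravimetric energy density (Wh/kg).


Step 1: V_pack = 16 * 3.581 = 57.296 V
Step 2: C_pack = 8 * 4.075 = 32.6 Ah
Step 3: E_pack = V_pack * C_pack = 57.296 * 32.6 = 1867.8 Wh
Step 4: m_pack = 16 * 8 * 0.0733 * 1.361 = 12.769 kg
Step 5: ED = E_pack / m_pack = 1867.8 / 12.769 = 146.3 Wh/kg

146.3 Wh/kg


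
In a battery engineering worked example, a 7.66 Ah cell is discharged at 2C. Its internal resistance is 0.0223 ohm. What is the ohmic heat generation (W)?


Step 1: I = C_rate * capacity = 2 * 7.66 = 15.32 A
Step 2: Q = I^2 * R = 15.32^2 * 0.0223 = 234.7 * 0.0223 = 5.234 W

5.234 W


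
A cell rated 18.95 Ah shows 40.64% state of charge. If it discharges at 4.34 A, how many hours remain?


Step 1: remaining = SOC/100 * C_total = 40.64/100 * 18.95 = 7.7013 Ah
Step 2: t = remaining / I = 7.7013 / 4.34 = 1.774 hr

1.774 hr


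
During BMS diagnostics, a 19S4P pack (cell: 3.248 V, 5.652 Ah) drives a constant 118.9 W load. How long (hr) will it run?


Step 1: E_pack = Ns * V_cell * Np * C_cell = 19 * 3.248 * 4 * 5.652 = 1395.2 Wh
Step 2: t = E_pack / P = 1395.2 / 118.9 = 11.73 hr

11.73 hr


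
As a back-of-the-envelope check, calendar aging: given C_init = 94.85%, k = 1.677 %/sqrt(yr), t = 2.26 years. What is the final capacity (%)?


Step 1: sqrt(2.26 yr) = 1.5033
Step 2: drop = 1.677 * 1.5033 = 2.521
Step 3: C_final = 94.85 - 2.521 = 92.33%

92.33%


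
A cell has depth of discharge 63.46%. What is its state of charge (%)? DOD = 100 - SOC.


SOC = 100 - DOD = 100 - 63.46 = 36.54%

36.54%


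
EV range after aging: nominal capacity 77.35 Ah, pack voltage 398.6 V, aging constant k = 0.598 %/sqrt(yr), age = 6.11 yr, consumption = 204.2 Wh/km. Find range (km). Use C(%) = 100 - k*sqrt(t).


Step 1: capacity retention = 100 - 0.598 * sqrt(6.11) = 100 - 0.598 * 2.4718 = 98.522%
Step 2: C_now = 77.35 * 98.522/100 = 76.207 Ah
Step 3: E_pack = V * C_now = 398.6 * 76.207 = 30376 Wh
Step 4: range = E_pack / consumption = 30376 / 204.2 = 148.8 km

148.8 km


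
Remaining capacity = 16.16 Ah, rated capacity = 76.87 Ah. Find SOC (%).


SOC% = 16.16 / 76.87 * 100 = 21.02%

21.02%


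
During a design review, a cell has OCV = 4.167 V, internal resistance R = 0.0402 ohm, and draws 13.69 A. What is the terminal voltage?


IR drop = 13.69 * 0.0402 = 0.55034 V
V = 4.167 - 0.55034 = 3.617 V

3.617 V


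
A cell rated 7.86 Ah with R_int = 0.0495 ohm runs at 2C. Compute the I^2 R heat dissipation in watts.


Step 1: I = C_rate * capacity = 2 * 7.86 = 15.72 A
Step 2: Q = I^2 * R = 15.72^2 * 0.0495 = 247.12 * 0.0495 = 12.23 W

12.23 W


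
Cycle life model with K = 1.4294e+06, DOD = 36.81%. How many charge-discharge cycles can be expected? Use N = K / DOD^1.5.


DOD^1.5 = 223.33
N = K / DOD^1.5 = 1.4294e+06 / 223.33 = 6400

6400 cycles


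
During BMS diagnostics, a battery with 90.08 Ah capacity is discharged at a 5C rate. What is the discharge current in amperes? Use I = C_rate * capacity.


At 5C: I = 5 * 90.08 Ah = 450.4 A

450.4 A


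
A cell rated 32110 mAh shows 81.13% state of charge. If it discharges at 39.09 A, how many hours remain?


Convert: C_total = 32110 mAh = 32.11 Ah
Step 1: remaining = SOC/100 * C_total = 81.13/100 * 32.11 = 26.051 Ah
Step 2: t = remaining / I = 26.051 / 39.09 = 0.6664 hr

0.6664 hr


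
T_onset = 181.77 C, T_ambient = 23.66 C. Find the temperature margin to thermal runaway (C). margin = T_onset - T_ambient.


margin = T_onset - T_ambient = 181.77 - 23.66 = 158.11 C

158.11 C


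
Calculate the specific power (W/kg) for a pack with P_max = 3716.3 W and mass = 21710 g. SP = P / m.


Convert: m = 21710 g = 21.71 kg
SP = P / m = 3716.3 / 21.71 = 171.2 W/kg

171.2 W/kg


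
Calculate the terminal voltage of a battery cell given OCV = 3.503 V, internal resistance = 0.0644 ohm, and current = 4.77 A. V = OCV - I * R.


V = OCV - I*R = 3.503 - 4.77 * 0.0644 = 3.196 V

3.196 V


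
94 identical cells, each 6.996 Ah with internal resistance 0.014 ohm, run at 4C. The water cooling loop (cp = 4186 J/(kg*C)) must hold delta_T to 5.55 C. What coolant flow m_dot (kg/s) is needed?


Step 1: I = 4 * 6.996 = 27.984 A
Step 2: Q_cell = I^2 * R = 27.984^2 * 0.014 = 10.963 W
Step 3: Q_total = 94 * 10.963 = 1030.5 W
Step 4: m_dot = Q_total / (cp * dT) = 1030.5 / (4186 * 5.55) = 0.04436 kg/s

0.04436 kg/s


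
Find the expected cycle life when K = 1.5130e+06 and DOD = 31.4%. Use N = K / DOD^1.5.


Step 1: DOD^1.5 = 31.4^1.5 = 175.95
Step 2: N = 1.5130e+06 / 175.95 = 8599 cycles

8599 cycles


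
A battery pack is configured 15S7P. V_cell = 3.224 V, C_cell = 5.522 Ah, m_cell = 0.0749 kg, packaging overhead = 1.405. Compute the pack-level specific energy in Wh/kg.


Step 1: V_pack = 15 * 3.224 = 48.36 V
Step 2: C_pack = 7 * 5.522 = 38.654 Ah
Step 3: E_pack = V_pack * C_pack = 48.36 * 38.654 = 1869.3 Wh
Step 4: m_pack = 15 * 7 * 0.0749 * 1.405 = 11.05 kg
Step 5: ED = E_pack / m_pack = 1869.3 / 11.05 = 169.2 Wh/kg

169.2 Wh/kg


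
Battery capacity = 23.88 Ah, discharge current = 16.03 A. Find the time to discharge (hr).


Runtime = 23.88 Ah / 16.03 A = 1.490 hr

1.490 hr


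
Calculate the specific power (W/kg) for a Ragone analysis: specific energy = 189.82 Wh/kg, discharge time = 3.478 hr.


P_specific = E / t = 189.82 / 3.478 = 54.58 W/kg

54.58 W/kg


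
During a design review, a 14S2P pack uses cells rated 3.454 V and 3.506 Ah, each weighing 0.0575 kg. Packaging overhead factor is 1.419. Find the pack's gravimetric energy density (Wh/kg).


Step 1: V_pack = 14 * 3.454 = 48.356 V
Step 2: C_pack = 2 * 3.506 = 7.012 Ah
Step 3: E_pack = V_pack * C_pack = 48.356 * 7.012 = 339.07 Wh
Step 4: m_pack = 14 * 2 * 0.0575 * 1.419 = 2.2846 kg
Step 5: ED = E_pack / m_pack = 339.07 / 2.2846 = 148.4 Wh/kg

148.4 Wh/kg


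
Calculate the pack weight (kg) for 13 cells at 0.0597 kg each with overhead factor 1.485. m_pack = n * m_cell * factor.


m_pack = n * m_cell * overhead = 13 * 0.0597 * 1.485 = 1.153 kg

1.153 kg


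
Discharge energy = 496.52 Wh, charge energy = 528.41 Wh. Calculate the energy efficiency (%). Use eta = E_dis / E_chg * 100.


eta_e = E_dis / E_chg * 100 = 496.52 / 528.41 * 100 = 93.96%

93.96%


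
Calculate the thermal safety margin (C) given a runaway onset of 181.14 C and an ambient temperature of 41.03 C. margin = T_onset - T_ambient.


margin = T_onset - T_ambient = 181.14 - 41.03 = 140.11 C

140.11 C


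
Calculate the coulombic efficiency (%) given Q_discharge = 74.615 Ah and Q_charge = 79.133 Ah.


eta_c = Q_dis / Q_chg * 100 = 74.615 / 79.133 * 100 = 94.29%

94.29%


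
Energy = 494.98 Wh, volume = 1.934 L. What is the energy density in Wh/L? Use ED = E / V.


ED = E / V = 494.98 / 1.934 = 255.9 Wh/L

255.9 Wh/L


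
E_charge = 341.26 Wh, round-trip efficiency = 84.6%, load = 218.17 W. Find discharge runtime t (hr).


Step 1: E_discharge = eta/100 * E_charge = 84.6/100 * 341.26 = 288.71 Wh
Step 2: t = E_discharge / P = 288.71 / 218.17 = 1.323 hr

1.323 hr


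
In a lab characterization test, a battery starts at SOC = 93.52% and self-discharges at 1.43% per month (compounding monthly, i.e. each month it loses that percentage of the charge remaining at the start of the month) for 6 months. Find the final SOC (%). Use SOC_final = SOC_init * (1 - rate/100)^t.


Monthly retention factor = 1 - 1.43/100 = 0.9857
Over 6 months: factor^6 = 0.91721
SOC_final = 93.52 * 0.91721 = 85.78%

85.78%


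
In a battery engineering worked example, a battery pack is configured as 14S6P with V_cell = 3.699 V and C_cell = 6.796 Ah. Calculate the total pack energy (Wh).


V_pack = 14 * 3.699 = 51.786 V
C_pack = 6 * 6.796 = 40.776 Ah
E = V_pack * C_pack = 51.786 * 40.776 = 2112 Wh

2112 Wh


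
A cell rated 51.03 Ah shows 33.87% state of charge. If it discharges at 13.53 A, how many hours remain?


Step 1: remaining = SOC/100 * C_total = 33.87/100 * 51.03 = 17.284 Ah
Step 2: t = remaining / I = 17.284 / 13.53 = 1.277 hr

1.277 hr


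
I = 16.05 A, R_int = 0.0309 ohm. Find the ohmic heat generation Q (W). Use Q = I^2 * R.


I^2 = 257.6
Q = 257.6 * 0.0309 = 7.960 W

7.960 W


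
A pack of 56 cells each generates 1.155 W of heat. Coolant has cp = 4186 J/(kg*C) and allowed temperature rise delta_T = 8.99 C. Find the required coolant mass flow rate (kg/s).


Step 1: Total heat Q = 56 * 1.155 W = 64.68 W
Step 2: denom = cp * dT = 4186 * 8.99 = 37632
Step 3: m_dot = 64.68 / 37632 = 0.001719 kg/s

0.001719 kg/s


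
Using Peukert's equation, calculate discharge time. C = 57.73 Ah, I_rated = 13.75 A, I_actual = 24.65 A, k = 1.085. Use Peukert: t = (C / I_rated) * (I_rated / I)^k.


Step 1: t_rated = C / I_rated = 57.73 / 13.75 = 4.1985 hr
Step 2: ratio = 13.75 / 24.65 = 0.55781
Step 3: ratio^k = 0.55781^1.085 = 0.53081
Step 4: t = t_rated * ratio^k = 4.1985 * 0.53081 = 2.229 hr

2.229 hr


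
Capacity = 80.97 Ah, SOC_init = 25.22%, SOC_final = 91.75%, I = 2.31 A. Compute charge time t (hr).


delta_Ah = 80.97 * (91.75 - 25.22) / 100 = 53.869 Ah
t = delta_Ah / I = 53.869 / 2.31 = 23.32 hr

23.32 hr


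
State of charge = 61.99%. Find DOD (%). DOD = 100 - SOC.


DOD = 100 - SOC = 100 - 61.99 = 38.01%

38.01%


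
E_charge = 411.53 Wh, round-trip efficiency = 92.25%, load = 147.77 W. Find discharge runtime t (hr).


Step 1: E_discharge = eta/100 * E_charge = 92.25/100 * 411.53 = 379.64 Wh
Step 2: t = E_discharge / P = 379.64 / 147.77 = 2.569 hr

2.569 hr


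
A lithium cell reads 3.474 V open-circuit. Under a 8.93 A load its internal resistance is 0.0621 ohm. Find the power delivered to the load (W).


Step 1: V_terminal = OCV - I*R = 3.474 - 8.93 * 0.0621 = 2.9194 V
Step 2: P_out = V_terminal * I = 2.9194 * 8.93 = 26.07 W

26.07 W


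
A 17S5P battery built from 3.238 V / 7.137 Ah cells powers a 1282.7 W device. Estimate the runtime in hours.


Step 1: E_pack = Ns * V_cell * Np * C_cell = 17 * 3.238 * 5 * 7.137 = 1964.3 Wh
Step 2: t = E_pack / P = 1964.3 / 1282.7 = 1.531 hr

1.531 hr


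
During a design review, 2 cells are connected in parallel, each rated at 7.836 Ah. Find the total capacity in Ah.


C_total = 2 * 7.836 = 15.672 Ah

15.672 Ah


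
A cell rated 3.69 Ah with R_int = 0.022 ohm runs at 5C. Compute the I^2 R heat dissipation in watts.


Step 1: I = C_rate * capacity = 5 * 3.69 = 18.45 A
Step 2: Q = I^2 * R = 18.45^2 * 0.022 = 340.4 * 0.022 = 7.489 W

7.489 W


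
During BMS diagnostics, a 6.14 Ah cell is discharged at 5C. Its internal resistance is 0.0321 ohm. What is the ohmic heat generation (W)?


Step 1: I = C_rate * capacity = 5 * 6.14 = 30.7 A
Step 2: Q = I^2 * R = 30.7^2 * 0.0321 = 942.49 * 0.0321 = 30.25 W

30.25 W


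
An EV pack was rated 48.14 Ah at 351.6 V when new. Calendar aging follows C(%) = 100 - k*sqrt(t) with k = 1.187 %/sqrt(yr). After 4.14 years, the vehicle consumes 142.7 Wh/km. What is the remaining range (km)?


Step 1: capacity retention = 100 - 1.187 * sqrt(4.14) = 100 - 1.187 * 2.0347 = 97.585%
Step 2: C_now = 48.14 * 97.585/100 = 46.977 Ah
Step 3: E_pack = V * C_now = 351.6 * 46.977 = 16517 Wh
Step 4: range = E_pack / consumption = 16517 / 142.7 = 115.7 km

115.7 km


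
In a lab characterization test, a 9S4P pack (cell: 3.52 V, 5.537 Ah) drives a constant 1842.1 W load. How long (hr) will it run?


Step 1: E_pack = Ns * V_cell * Np * C_cell = 9 * 3.52 * 4 * 5.537 = 701.65 Wh
Step 2: t = E_pack / P = 701.65 / 1842.1 = 0.3809 hr

0.3809 hr


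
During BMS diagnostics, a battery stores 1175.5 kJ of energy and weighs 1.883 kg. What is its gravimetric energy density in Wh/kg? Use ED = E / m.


Convert: E = 1175.5 kJ = 326.53 Wh
ED = E / m = 326.53 / 1.883 = 173.4 Wh/kg

173.4 Wh/kg


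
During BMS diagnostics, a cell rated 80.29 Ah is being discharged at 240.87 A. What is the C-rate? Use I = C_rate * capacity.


C_rate = I / capacity = 240.87 / 80.29 = 3C

3C


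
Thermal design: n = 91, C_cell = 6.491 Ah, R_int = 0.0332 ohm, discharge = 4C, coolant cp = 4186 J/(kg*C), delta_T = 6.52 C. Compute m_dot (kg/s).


Step 1: I = 4 * 6.491 = 25.964 A
Step 2: Q_cell = I^2 * R = 25.964^2 * 0.0332 = 22.381 W
Step 3: Q_total = 91 * 22.381 = 2036.7 W
Step 4: m_dot = Q_total / (cp * dT) = 2036.7 / (4186 * 6.52) = 0.07462 kg/s

0.07462 kg/s


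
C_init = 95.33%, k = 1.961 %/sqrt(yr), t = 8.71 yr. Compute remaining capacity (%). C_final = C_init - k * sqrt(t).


Step 1: sqrt(8.71 yr) = 2.9513
Step 2: drop = 1.961 * 2.9513 = 5.7875
Step 3: C_final = 95.33 - 5.7875 = 89.54%

89.54%


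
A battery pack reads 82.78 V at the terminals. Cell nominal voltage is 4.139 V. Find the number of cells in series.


n = V_pack / V_cell = 82.78 / 4.139 = 20

20


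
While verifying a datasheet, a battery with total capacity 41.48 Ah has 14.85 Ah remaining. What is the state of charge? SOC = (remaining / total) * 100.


SOC = (remaining / total) * 100 = (14.85 / 41.48) * 100 = 35.80%

35.80%


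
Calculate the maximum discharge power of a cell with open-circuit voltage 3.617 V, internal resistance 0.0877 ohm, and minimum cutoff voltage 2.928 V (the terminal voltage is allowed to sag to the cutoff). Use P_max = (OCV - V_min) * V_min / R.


dV = OCV - V_min = 0.689 V (so I_max = dV / R)
P_max = dV * V_min / R = 0.689 * 2.928 / 0.0877 = 23.00 W

23.00 W


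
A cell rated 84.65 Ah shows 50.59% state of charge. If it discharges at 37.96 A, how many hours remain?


Step 1: remaining = SOC/100 * C_total = 50.59/100 * 84.65 = 42.824 Ah
Step 2: t = remaining / I = 42.824 / 37.96 = 1.128 hr

1.128 hr


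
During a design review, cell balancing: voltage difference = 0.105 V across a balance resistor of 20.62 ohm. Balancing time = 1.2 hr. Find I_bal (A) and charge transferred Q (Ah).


First, Ohm's law: I_bal = 0.105 V / 20.62 ohm = 0.0050921 A
Then Q = I * t = 0.0050921 A * 1.2 hr = 0.006111 Ah

I=0.0050921 A, Q=0.006111 Ah


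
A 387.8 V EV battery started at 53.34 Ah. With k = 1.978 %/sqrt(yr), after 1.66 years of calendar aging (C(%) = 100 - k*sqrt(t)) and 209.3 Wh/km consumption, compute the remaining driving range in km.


Step 1: capacity retention = 100 - 1.978 * sqrt(1.66) = 100 - 1.978 * 1.2884 = 97.452%
Step 2: C_now = 53.34 * 97.452/100 = 51.981 Ah
Step 3: E_pack = V * C_now = 387.8 * 51.981 = 20158 Wh
Step 4: range = E_pack / consumption = 20158 / 209.3 = 96.31 km

96.31 km


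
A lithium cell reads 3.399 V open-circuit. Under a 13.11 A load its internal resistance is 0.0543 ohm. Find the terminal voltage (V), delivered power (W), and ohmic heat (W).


Step 1: V_terminal = OCV - I*R = 3.399 - 13.11 * 0.0543 = 2.6871 V
Step 2: P_out = V_terminal * I = 2.6871 * 13.11 = 35.23 W
Step 3: Q = I^2 * R = 13.11^2 * 0.0543 = 9.333 W

V=2.6871 V, P=35.23 W, Q=9.333 W


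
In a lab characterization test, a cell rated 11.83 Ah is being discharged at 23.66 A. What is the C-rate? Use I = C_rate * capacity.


C_rate = I / capacity = 23.66 / 11.83 = 2C

2C


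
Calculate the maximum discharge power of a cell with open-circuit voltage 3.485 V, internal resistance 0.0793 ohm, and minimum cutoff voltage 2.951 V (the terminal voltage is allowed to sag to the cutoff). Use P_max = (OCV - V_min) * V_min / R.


P_max = (OCV - V_min) * V_min / R = (3.485 - 2.951) * 2.951 / 0.0793 = 0.534 * 2.951 / 0.0793 = 19.87 W

19.87 W


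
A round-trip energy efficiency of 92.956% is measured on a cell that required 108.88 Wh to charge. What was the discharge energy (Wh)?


E_dis = eta/100 * E_chg = 92.956/100 * 108.88 = 101.2 Wh

101.2 Wh
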